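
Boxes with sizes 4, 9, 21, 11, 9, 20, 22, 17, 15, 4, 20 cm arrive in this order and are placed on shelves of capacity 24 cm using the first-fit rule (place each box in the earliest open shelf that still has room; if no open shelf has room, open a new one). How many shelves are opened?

7

  4 → shelf 1 (new)  [load 4/24]
  9 → shelf 1  [load 13/24]
  21 → shelf 2 (new)  [load 21/24]
  11 → shelf 1  [load 24/24]
  9 → shelf 3 (new)  [load 9/24]
  20 → shelf 4 (new)  [load 20/24]
  22 → shelf 5 (new)  [load 22/24]
  17 → shelf 6 (new)  [load 17/24]
  15 → shelf 3  [load 24/24]
  4 → shelf 4  [load 24/24]
  20 → shelf 7 (new)  [load 20/24]
7 shelves opened.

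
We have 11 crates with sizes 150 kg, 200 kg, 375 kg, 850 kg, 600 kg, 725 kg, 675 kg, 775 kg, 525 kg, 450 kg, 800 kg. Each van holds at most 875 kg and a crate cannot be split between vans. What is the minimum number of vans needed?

8

Total = 850 + 800 + 775 + 725 + 675 + 600 + 525 + 450 + 375 + 200 + 150 = 6125 kg.
Lower bound: ⌈6125/875⌉ = 7 vans.
Also, 8 crates each exceed 875/2 kg, and no two of those can share a van, so at least 8 vans are needed.
A packing using 8 vans:
  van 1: 850 = 850
  van 2: 800 = 800
  van 3: 775 = 775
  van 4: 725 + 150 = 875
  van 5: 675 + 200 = 875
  van 6: 600 = 600
  van 7: 525 = 525
  van 8: 450 + 375 = 825
This matches the lower bound, so 8 is optimal.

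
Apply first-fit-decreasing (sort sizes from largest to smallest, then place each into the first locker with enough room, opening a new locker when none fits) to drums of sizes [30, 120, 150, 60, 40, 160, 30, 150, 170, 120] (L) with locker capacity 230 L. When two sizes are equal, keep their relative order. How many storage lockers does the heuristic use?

Sorted descending: 170, 160, 150, 150, 120, 120, 60, 40, 30, 30.
  170 → locker 1 (new)  [load 170/230]
  160 → locker 2 (new)  [load 160/230]
  150 → locker 3 (new)  [load 150/230]
  150 → locker 4 (new)  [load 150/230]
  120 → locker 5 (new)  [load 120/230]
  120 → locker 6 (new)  [load 120/230]
  60 → locker 1  [load 230/230]
  40 → locker 2  [load 200/230]
  30 → locker 2  [load 230/230]
  30 → locker 3  [load 180/230]
6 storage lockers opened.

6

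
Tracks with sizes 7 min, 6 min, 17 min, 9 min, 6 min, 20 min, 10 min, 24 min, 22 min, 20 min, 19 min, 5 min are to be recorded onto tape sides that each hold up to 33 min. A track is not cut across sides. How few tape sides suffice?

Total = 24 + 22 + 20 + 20 + 19 + 17 + 10 + 9 + 7 + 6 + 6 + 5 = 165 min.
Lower bound: ⌈165/33⌉ = 5 tape sides.
Also, 6 tracks each exceed 33/2 min, and no two of those can share a side, so at least 6 tape sides are needed.
A packing using 6 tape sides:
  side 1: 24 + 9 = 33
  side 2: 22 + 10 = 32
  side 3: 20 + 7 + 6 = 33
  side 4: 20 + 6 + 5 = 31
  side 5: 19 = 19
  side 6: 17 = 17
This matches the lower bound, so 6 is optimal.

6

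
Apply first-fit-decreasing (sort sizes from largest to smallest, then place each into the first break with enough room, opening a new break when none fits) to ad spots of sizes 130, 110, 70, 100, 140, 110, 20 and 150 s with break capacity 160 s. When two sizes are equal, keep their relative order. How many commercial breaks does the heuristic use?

Sorted descending: 150, 140, 130, 110, 110, 100, 70, 20.
  150 → break 1 (new)  [load 150/160]
  140 → break 2 (new)  [load 140/160]
  130 → break 3 (new)  [load 130/160]
  110 → break 4 (new)  [load 110/160]
  110 → break 5 (new)  [load 110/160]
  100 → break 6 (new)  [load 100/160]
  70 → break 7 (new)  [load 70/160]
  20 → break 2  [load 160/160]
7 commercial breaks opened.

7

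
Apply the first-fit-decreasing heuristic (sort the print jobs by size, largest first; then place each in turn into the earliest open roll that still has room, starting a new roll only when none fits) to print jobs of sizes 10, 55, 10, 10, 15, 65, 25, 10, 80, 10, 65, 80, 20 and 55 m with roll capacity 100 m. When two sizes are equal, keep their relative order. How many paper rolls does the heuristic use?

Sorted descending: 80, 80, 65, 65, 55, 55, 25, 20, 15, 10, 10, 10, 10, 10.
  80 → roll 1 (new)  [load 80/100]
  80 → roll 2 (new)  [load 80/100]
  65 → roll 3 (new)  [load 65/100]
  65 → roll 4 (new)  [load 65/100]
  55 → roll 5 (new)  [load 55/100]
  55 → roll 6 (new)  [load 55/100]
  25 → roll 3  [load 90/100]
  20 → roll 1  [load 100/100]
  15 → roll 2  [load 95/100]
  10 → roll 3  [load 100/100]
  10 → roll 4  [load 75/100]
  10 → roll 4  [load 85/100]
  10 → roll 4  [load 95/100]
  10 → roll 5  [load 65/100]
6 paper rolls opened.

6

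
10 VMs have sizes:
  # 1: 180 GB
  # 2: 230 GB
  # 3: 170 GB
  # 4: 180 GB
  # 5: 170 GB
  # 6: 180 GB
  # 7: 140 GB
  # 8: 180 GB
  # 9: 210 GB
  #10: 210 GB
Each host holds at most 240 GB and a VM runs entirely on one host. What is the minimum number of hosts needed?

10

Total = 230 + 210 + 210 + 180 + 180 + 180 + 180 + 170 + 170 + 140 = 1850 GB.
Lower bound: ⌈1850/240⌉ = 8 hosts.
Also, 10 VMs each exceed 120 GB, and no two of those can share a host, so at least 10 hosts are needed.
A packing using 10 hosts:
  host 1: 230 = 230
  host 2: 210 = 210
  host 3: 210 = 210
  host 4: 180 = 180
  host 5: 180 = 180
  host 6: 180 = 180
  host 7: 180 = 180
  host 8: 170 = 170
  host 9: 170 = 170
  host 10: 140 = 140
This matches the lower bound, so 10 is optimal.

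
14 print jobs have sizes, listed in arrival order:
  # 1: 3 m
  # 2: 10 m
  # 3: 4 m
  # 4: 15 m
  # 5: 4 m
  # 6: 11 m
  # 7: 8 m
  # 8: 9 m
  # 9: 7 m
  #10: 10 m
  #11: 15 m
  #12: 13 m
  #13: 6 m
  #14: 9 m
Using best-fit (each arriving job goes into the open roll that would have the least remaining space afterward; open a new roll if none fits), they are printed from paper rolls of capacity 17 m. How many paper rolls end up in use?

8

  3 → roll 1 (new)  [load 3/17]
  10 → roll 1  [load 13/17]
  4 → roll 1  [load 17/17]
  15 → roll 2 (new)  [load 15/17]
  4 → roll 3 (new)  [load 4/17]
  11 → roll 3  [load 15/17]
  8 → roll 4 (new)  [load 8/17]
  9 → roll 4  [load 17/17]
  7 → roll 5 (new)  [load 7/17]
  10 → roll 5  [load 17/17]
  15 → roll 6 (new)  [load 15/17]
  13 → roll 7 (new)  [load 13/17]
  6 → roll 8 (new)  [load 6/17]
  9 → roll 8  [load 15/17]
8 paper rolls opened.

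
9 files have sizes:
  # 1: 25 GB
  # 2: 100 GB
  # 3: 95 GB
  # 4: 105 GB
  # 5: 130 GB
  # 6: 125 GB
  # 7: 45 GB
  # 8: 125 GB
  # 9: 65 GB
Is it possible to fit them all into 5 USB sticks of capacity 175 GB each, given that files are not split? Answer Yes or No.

Total = 815 GB; ⌈815/175⌉ = 5.
6 files each exceed half the capacity and cannot share a USB stick, forcing at least 6 USB sticks.
At least 6 USB sticks are required, but only 5 are allowed.

No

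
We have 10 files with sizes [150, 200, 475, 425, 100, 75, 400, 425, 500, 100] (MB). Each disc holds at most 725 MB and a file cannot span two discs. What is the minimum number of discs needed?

5

Total = 500 + 475 + 425 + 425 + 400 + 200 + 150 + 100 + 100 + 75 = 2850 MB.
Lower bound: ⌈2850/725⌉ = 4 discs.
Also, 5 files each exceed 725/2 MB, and no two of those can share a disc, so at least 5 discs are needed.
A packing using 5 discs:
  disc 1: 500 + 200 = 700
  disc 2: 475 + 150 + 100 = 725
  disc 3: 425 + 100 + 75 = 600
  disc 4: 425 = 425
  disc 5: 400 = 400
This matches the lower bound, so 5 is optimal.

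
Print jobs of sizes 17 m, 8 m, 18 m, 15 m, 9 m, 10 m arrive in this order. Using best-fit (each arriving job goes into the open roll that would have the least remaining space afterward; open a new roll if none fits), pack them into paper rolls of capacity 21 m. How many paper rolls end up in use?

  17 → roll 1 (new)  [load 17/21]
  8 → roll 2 (new)  [load 8/21]
  18 → roll 3 (new)  [load 18/21]
  15 → roll 4 (new)  [load 15/21]
  9 → roll 2  [load 17/21]
  10 → roll 5 (new)  [load 10/21]
5 paper rolls opened.

5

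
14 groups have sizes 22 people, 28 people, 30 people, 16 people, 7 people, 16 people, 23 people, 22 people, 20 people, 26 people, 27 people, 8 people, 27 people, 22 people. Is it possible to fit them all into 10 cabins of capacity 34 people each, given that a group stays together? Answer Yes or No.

Total = 294 people; ⌈294/34⌉ = 9.
10 groups each exceed half the capacity and cannot share a cabin, forcing at least 10 cabins.
The bound of 10 does not rule out 10, but exhaustive search shows no assignment into 10 cabins of capacity 34 people exists — the minimum is 11.

No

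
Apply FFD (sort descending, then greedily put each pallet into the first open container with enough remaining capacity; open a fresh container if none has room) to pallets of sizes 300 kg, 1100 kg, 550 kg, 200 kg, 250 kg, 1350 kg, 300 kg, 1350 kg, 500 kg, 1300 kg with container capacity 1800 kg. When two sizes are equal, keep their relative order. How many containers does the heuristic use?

Sorted descending: 1350, 1350, 1300, 1100, 550, 500, 300, 300, 250, 200.
  1350 → container 1 (new)  [load 1350/1800]
  1350 → container 2 (new)  [load 1350/1800]
  1300 → container 3 (new)  [load 1300/1800]
  1100 → container 4 (new)  [load 1100/1800]
  550 → container 4  [load 1650/1800]
  500 → container 3  [load 1800/1800]
  300 → container 1  [load 1650/1800]
  300 → container 2  [load 1650/1800]
  250 → container 5 (new)  [load 250/1800]
  200 → container 5  [load 450/1800]
5 containers opened.

5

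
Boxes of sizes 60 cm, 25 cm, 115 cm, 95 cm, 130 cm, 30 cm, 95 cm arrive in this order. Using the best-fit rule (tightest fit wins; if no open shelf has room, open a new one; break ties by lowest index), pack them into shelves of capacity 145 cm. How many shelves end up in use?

5

  60 → shelf 1 (new)  [load 60/145]
  25 → shelf 1  [load 85/145]
  115 → shelf 2 (new)  [load 115/145]
  95 → shelf 3 (new)  [load 95/145]
  130 → shelf 4 (new)  [load 130/145]
  30 → shelf 2  [load 145/145]
  95 → shelf 5 (new)  [load 95/145]
5 shelves opened.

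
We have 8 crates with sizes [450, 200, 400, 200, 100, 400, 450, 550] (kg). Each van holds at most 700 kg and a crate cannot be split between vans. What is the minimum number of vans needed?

5

Total = 550 + 450 + 450 + 400 + 400 + 200 + 200 + 100 = 2750 kg.
Lower bound: ⌈2750/700⌉ = 4 vans.
Also, 5 crates each exceed 350 kg, and no two of those can share a van, so at least 5 vans are needed.
A packing using 5 vans:
  van 1: 550 + 100 = 650
  van 2: 450 + 200 = 650
  van 3: 450 + 200 = 650
  van 4: 400 = 400
  van 5: 400 = 400
This matches the lower bound, so 5 is optimal.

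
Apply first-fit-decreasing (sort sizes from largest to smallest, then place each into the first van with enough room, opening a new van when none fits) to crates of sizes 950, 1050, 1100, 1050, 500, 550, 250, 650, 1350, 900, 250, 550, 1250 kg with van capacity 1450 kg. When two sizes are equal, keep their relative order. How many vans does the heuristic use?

Sorted descending: 1350, 1250, 1100, 1050, 1050, 950, 900, 650, 550, 550, 500, 250, 250.
  1350 → van 1 (new)  [load 1350/1450]
  1250 → van 2 (new)  [load 1250/1450]
  1100 → van 3 (new)  [load 1100/1450]
  1050 → van 4 (new)  [load 1050/1450]
  1050 → van 5 (new)  [load 1050/1450]
  950 → van 6 (new)  [load 950/1450]
  900 → van 7 (new)  [load 900/1450]
  650 → van 8 (new)  [load 650/1450]
  550 → van 7  [load 1450/1450]
  550 → van 8  [load 1200/1450]
  500 → van 6  [load 1450/1450]
  250 → van 3  [load 1350/1450]
  250 → van 4  [load 1300/1450]
8 vans opened.

8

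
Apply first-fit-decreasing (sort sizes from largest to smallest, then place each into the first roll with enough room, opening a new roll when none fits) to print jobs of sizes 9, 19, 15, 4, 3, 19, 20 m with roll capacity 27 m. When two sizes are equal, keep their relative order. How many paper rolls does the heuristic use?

Sorted descending: 20, 19, 19, 15, 9, 4, 3.
  20 → roll 1 (new)  [load 20/27]
  19 → roll 2 (new)  [load 19/27]
  19 → roll 3 (new)  [load 19/27]
  15 → roll 4 (new)  [load 15/27]
  9 → roll 4  [load 24/27]
  4 → roll 1  [load 24/27]
  3 → roll 1  [load 27/27]
4 paper rolls opened.

4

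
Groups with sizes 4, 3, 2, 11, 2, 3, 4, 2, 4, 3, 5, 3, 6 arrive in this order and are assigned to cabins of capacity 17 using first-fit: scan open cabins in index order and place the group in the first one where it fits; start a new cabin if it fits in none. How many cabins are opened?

4

  4 → cabin 1 (new)  [load 4/17]
  3 → cabin 1  [load 7/17]
  2 → cabin 1  [load 9/17]
  11 → cabin 2 (new)  [load 11/17]
  2 → cabin 1  [load 11/17]
  3 → cabin 1  [load 14/17]
  4 → cabin 2  [load 15/17]
  2 → cabin 1  [load 16/17]
  4 → cabin 3 (new)  [load 4/17]
  3 → cabin 3  [load 7/17]
  5 → cabin 3  [load 12/17]
  3 → cabin 3  [load 15/17]
  6 → cabin 4 (new)  [load 6/17]
4 cabins opened.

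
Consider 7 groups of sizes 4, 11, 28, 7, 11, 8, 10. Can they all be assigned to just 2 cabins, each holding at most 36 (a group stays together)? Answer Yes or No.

No

Total = 79; ⌈79/36⌉ = 3.
At least 3 cabins are required, but only 2 are allowed.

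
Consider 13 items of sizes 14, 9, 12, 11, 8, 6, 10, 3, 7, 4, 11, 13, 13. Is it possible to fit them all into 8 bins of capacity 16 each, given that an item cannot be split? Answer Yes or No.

Total = 121; ⌈121/16⌉ = 8.
The bound of 8 does not rule out 8, but exhaustive search shows no assignment into 8 bins of capacity 16 exists — the minimum is 9.

No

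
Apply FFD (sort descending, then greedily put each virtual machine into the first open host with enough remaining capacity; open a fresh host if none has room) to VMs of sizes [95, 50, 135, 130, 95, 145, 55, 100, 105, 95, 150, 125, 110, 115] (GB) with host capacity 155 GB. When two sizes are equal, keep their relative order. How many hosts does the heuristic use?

12

Sorted descending: 150, 145, 135, 130, 125, 115, 110, 105, 100, 95, 95, 95, 55, 50.
  150 → host 1 (new)  [load 150/155]
  145 → host 2 (new)  [load 145/155]
  135 → host 3 (new)  [load 135/155]
  130 → host 4 (new)  [load 130/155]
  125 → host 5 (new)  [load 125/155]
  115 → host 6 (new)  [load 115/155]
  110 → host 7 (new)  [load 110/155]
  105 → host 8 (new)  [load 105/155]
  100 → host 9 (new)  [load 100/155]
  95 → host 10 (new)  [load 95/155]
  95 → host 11 (new)  [load 95/155]
  95 → host 12 (new)  [load 95/155]
  55 → host 9  [load 155/155]
  50 → host 8  [load 155/155]
12 hosts opened.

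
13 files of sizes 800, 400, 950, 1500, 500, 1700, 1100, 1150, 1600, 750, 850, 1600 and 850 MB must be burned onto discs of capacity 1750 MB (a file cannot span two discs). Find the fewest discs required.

9

Total = 1700 + 1600 + 1600 + 1500 + 1150 + 1100 + 950 + 850 + 850 + 800 + 750 + 500 + 400 = 13750 MB.
Lower bound: ⌈13750/1750⌉ = 8 discs.
A packing using 9 discs:
  disc 1: 1700 = 1700
  disc 2: 1600 = 1600
  disc 3: 1600 = 1600
  disc 4: 1500 = 1500
  disc 5: 1150 + 500 = 1650
  disc 6: 1100 + 400 = 1500
  disc 7: 950 + 800 = 1750
  disc 8: 850 + 850 = 1700
  disc 9: 750 = 750
No arrangement into 8 discs stays within capacity, so 9 is optimal.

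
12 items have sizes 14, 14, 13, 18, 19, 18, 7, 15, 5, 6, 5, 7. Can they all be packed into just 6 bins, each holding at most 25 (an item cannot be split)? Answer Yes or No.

Total = 141; ⌈141/25⌉ = 6.
7 items each exceed half the capacity and cannot share a bin, forcing at least 7 bins.
At least 7 bins are required, but only 6 are allowed.

No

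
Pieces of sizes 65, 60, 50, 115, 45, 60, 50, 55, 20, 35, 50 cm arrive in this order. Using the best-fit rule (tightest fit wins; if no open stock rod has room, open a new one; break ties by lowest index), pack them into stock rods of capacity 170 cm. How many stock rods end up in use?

4

  65 → stock rod 1 (new)  [load 65/170]
  60 → stock rod 1  [load 125/170]
  50 → stock rod 2 (new)  [load 50/170]
  115 → stock rod 2  [load 165/170]
  45 → stock rod 1  [load 170/170]
  60 → stock rod 3 (new)  [load 60/170]
  50 → stock rod 3  [load 110/170]
  55 → stock rod 3  [load 165/170]
  20 → stock rod 4 (new)  [load 20/170]
  35 → stock rod 4  [load 55/170]
  50 → stock rod 4  [load 105/170]
4 stock rods opened.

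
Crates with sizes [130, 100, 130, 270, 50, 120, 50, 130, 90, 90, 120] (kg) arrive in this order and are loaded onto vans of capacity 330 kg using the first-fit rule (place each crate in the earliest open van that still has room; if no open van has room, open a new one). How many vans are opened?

5

  130 → van 1 (new)  [load 130/330]
  100 → van 1  [load 230/330]
  130 → van 2 (new)  [load 130/330]
  270 → van 3 (new)  [load 270/330]
  50 → van 1  [load 280/330]
  120 → van 2  [load 250/330]
  50 → van 1  [load 330/330]
  130 → van 4 (new)  [load 130/330]
  90 → van 4  [load 220/330]
  90 → van 4  [load 310/330]
  120 → van 5 (new)  [load 120/330]
5 vans opened.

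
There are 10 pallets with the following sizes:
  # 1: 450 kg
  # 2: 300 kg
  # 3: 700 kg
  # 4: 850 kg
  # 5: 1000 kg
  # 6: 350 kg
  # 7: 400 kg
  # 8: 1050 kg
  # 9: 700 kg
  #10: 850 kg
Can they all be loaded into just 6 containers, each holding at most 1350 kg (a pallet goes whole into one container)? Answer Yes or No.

Yes

A valid assignment using 6 containers:
  container 1: 1050 + 300 = 1350
  container 2: 1000 + 350 = 1350
  container 3: 850 + 450 = 1300
  container 4: 850 + 400 = 1250
  container 5: 700 = 700
  container 6: 700 = 700
Every load is within 1350 kg, so 6 containers suffice.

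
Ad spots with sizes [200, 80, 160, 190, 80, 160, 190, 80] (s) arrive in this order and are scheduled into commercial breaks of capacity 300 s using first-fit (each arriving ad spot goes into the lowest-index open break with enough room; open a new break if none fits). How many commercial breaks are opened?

5

  200 → break 1 (new)  [load 200/300]
  80 → break 1  [load 280/300]
  160 → break 2 (new)  [load 160/300]
  190 → break 3 (new)  [load 190/300]
  80 → break 2  [load 240/300]
  160 → break 4 (new)  [load 160/300]
  190 → break 5 (new)  [load 190/300]
  80 → break 3  [load 270/300]
5 commercial breaks opened.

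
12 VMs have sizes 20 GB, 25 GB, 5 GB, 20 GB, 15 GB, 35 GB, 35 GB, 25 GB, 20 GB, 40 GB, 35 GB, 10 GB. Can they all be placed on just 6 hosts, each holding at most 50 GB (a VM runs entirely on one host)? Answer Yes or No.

Total = 285 GB; ⌈285/50⌉ = 6.
The bound of 6 does not rule out 6, but exhaustive search shows no assignment into 6 hosts of capacity 50 GB exists — the minimum is 7.

No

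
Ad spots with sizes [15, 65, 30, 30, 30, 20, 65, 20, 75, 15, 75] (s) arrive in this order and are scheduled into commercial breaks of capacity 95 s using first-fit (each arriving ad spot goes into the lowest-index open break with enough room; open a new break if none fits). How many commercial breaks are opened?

  15 → break 1 (new)  [load 15/95]
  65 → break 1  [load 80/95]
  30 → break 2 (new)  [load 30/95]
  30 → break 2  [load 60/95]
  30 → break 2  [load 90/95]
  20 → break 3 (new)  [load 20/95]
  65 → break 3  [load 85/95]
  20 → break 4 (new)  [load 20/95]
  75 → break 4  [load 95/95]
  15 → break 1  [load 95/95]
  75 → break 5 (new)  [load 75/95]
5 commercial breaks opened.

5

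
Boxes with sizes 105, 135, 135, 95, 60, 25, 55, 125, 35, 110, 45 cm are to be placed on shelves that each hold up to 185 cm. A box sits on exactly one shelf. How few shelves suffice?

Total = 135 + 135 + 125 + 110 + 105 + 95 + 60 + 55 + 45 + 35 + 25 = 925 cm.
Lower bound: ⌈925/185⌉ = 5 shelves.
Also, 6 boxes each exceed 185/2 cm, and no two of those can share a shelf, so at least 6 shelves are needed.
A packing using 6 shelves:
  shelf 1: 135 + 45 = 180
  shelf 2: 135 + 35 = 170
  shelf 3: 125 + 60 = 185
  shelf 4: 110 + 55 = 165
  shelf 5: 105 + 25 = 130
  shelf 6: 95 = 95
This matches the lower bound, so 6 is optimal.

6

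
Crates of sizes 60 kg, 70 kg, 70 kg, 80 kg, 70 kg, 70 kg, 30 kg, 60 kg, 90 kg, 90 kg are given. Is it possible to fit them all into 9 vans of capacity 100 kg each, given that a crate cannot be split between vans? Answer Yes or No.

Yes

A valid assignment using 9 vans:
  van 1: 90 = 90
  van 2: 90 = 90
  van 3: 80 = 80
  van 4: 70 + 30 = 100
  van 5: 70 = 70
  van 6: 70 = 70
  van 7: 70 = 70
  van 8: 60 = 60
  van 9: 60 = 60
Every load is within 100 kg, so 9 vans suffice.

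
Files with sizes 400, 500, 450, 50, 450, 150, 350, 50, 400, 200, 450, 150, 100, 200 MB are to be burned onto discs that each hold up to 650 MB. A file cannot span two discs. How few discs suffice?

7

Total = 500 + 450 + 450 + 450 + 400 + 400 + 350 + 200 + 200 + 150 + 150 + 100 + 50 + 50 = 3900 MB.
Lower bound: ⌈3900/650⌉ = 6 discs.
Also, 7 files each exceed 325 MB, and no two of those can share a disc, so at least 7 discs are needed.
A packing using 7 discs:
  disc 1: 500 + 150 = 650
  disc 2: 450 + 200 = 650
  disc 3: 450 + 200 = 650
  disc 4: 450 + 150 + 50 = 650
  disc 5: 400 + 100 + 50 = 550
  disc 6: 400 = 400
  disc 7: 350 = 350
This matches the lower bound, so 7 is optimal.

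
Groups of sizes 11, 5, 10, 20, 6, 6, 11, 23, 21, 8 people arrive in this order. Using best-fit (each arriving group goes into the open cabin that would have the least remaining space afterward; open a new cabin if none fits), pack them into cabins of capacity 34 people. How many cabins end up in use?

  11 → cabin 1 (new)  [load 11/34]
  5 → cabin 1  [load 16/34]
  10 → cabin 1  [load 26/34]
  20 → cabin 2 (new)  [load 20/34]
  6 → cabin 1  [load 32/34]
  6 → cabin 2  [load 26/34]
  11 → cabin 3 (new)  [load 11/34]
  23 → cabin 3  [load 34/34]
  21 → cabin 4 (new)  [load 21/34]
  8 → cabin 2  [load 34/34]
4 cabins opened.

4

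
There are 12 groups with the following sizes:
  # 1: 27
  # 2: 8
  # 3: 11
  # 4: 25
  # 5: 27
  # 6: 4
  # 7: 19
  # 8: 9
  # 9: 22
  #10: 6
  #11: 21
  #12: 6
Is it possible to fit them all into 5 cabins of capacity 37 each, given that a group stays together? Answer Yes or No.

Total = 185; ⌈185/37⌉ = 5.
6 groups each exceed half the capacity and cannot share a cabin, forcing at least 6 cabins.
At least 6 cabins are required, but only 5 are allowed.

No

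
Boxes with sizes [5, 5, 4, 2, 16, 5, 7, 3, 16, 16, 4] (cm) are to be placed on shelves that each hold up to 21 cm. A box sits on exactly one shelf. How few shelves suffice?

Total = 16 + 16 + 16 + 7 + 5 + 5 + 5 + 4 + 4 + 3 + 2 = 83 cm.
Lower bound: ⌈83/21⌉ = 4 shelves.
A packing using 4 shelves:
  shelf 1: 16 + 5 = 21
  shelf 2: 16 + 5 = 21
  shelf 3: 16 + 5 = 21
  shelf 4: 7 + 4 + 4 + 3 + 2 = 20
This matches the lower bound, so 4 is optimal.

4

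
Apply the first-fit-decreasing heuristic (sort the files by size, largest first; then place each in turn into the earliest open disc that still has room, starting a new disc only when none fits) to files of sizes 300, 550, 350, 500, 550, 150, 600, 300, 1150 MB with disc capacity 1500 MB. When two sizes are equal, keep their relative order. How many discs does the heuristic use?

3

Sorted descending: 1150, 600, 550, 550, 500, 350, 300, 300, 150.
  1150 → disc 1 (new)  [load 1150/1500]
  600 → disc 2 (new)  [load 600/1500]
  550 → disc 2  [load 1150/1500]
  550 → disc 3 (new)  [load 550/1500]
  500 → disc 3  [load 1050/1500]
  350 → disc 1  [load 1500/1500]
  300 → disc 2  [load 1450/1500]
  300 → disc 3  [load 1350/1500]
  150 → disc 3  [load 1500/1500]
3 discs opened.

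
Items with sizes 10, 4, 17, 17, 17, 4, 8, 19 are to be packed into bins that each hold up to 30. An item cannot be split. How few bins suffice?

4

Total = 19 + 17 + 17 + 17 + 10 + 8 + 4 + 4 = 96.
Lower bound: ⌈96/30⌉ = 4 bins.
A packing using 4 bins:
  bin 1: 19 + 10 = 29
  bin 2: 17 + 8 + 4 = 29
  bin 3: 17 + 4 = 21
  bin 4: 17 = 17
This matches the lower bound, so 4 is optimal.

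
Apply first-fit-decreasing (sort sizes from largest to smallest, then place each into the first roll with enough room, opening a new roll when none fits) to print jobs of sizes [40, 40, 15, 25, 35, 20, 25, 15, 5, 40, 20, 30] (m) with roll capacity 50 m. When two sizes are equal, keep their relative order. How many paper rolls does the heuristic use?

7

Sorted descending: 40, 40, 40, 35, 30, 25, 25, 20, 20, 15, 15, 5.
  40 → roll 1 (new)  [load 40/50]
  40 → roll 2 (new)  [load 40/50]
  40 → roll 3 (new)  [load 40/50]
  35 → roll 4 (new)  [load 35/50]
  30 → roll 5 (new)  [load 30/50]
  25 → roll 6 (new)  [load 25/50]
  25 → roll 6  [load 50/50]
  20 → roll 5  [load 50/50]
  20 → roll 7 (new)  [load 20/50]
  15 → roll 4  [load 50/50]
  15 → roll 7  [load 35/50]
  5 → roll 1  [load 45/50]
7 paper rolls opened.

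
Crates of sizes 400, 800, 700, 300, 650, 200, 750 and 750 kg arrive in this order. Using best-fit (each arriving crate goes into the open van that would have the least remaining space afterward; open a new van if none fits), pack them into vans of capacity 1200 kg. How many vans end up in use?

5

  400 → van 1 (new)  [load 400/1200]
  800 → van 1  [load 1200/1200]
  700 → van 2 (new)  [load 700/1200]
  300 → van 2  [load 1000/1200]
  650 → van 3 (new)  [load 650/1200]
  200 → van 2  [load 1200/1200]
  750 → van 4 (new)  [load 750/1200]
  750 → van 5 (new)  [load 750/1200]
5 vans opened.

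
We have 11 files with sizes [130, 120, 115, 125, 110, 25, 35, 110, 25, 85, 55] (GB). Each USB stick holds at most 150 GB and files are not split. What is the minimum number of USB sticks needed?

7

Total = 130 + 125 + 120 + 115 + 110 + 110 + 85 + 55 + 35 + 25 + 25 = 935 GB.
Lower bound: ⌈935/150⌉ = 7 USB sticks.
A packing using 7 USB sticks:
  USB stick 1: 130 = 130
  USB stick 2: 125 + 25 = 150
  USB stick 3: 120 + 25 = 145
  USB stick 4: 115 + 35 = 150
  USB stick 5: 110 = 110
  USB stick 6: 110 = 110
  USB stick 7: 85 + 55 = 140
This matches the lower bound, so 7 is optimal.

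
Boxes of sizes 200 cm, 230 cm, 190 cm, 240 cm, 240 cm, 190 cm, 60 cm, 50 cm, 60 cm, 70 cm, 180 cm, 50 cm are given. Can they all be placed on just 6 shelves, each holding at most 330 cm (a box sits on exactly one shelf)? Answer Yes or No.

Total = 1760 cm; ⌈1760/330⌉ = 6.
7 boxes each exceed half the capacity and cannot share a shelf, forcing at least 7 shelves.
At least 7 shelves are required, but only 6 are allowed.

No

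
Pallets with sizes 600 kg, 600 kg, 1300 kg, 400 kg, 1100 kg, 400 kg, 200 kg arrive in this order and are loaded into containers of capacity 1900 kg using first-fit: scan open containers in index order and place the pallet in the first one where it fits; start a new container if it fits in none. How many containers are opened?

3

  600 → container 1 (new)  [load 600/1900]
  600 → container 1  [load 1200/1900]
  1300 → container 2 (new)  [load 1300/1900]
  400 → container 1  [load 1600/1900]
  1100 → container 3 (new)  [load 1100/1900]
  400 → container 2  [load 1700/1900]
  200 → container 1  [load 1800/1900]
3 containers opened.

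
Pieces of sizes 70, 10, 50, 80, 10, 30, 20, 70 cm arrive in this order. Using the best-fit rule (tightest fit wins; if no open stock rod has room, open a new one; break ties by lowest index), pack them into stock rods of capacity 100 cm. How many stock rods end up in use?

4

  70 → stock rod 1 (new)  [load 70/100]
  10 → stock rod 1  [load 80/100]
  50 → stock rod 2 (new)  [load 50/100]
  80 → stock rod 3 (new)  [load 80/100]
  10 → stock rod 1  [load 90/100]
  30 → stock rod 2  [load 80/100]
  20 → stock rod 2  [load 100/100]
  70 → stock rod 4 (new)  [load 70/100]
4 stock rods opened.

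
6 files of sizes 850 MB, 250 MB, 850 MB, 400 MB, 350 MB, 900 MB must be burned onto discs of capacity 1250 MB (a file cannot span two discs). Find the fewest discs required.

3

Total = 900 + 850 + 850 + 400 + 350 + 250 = 3600 MB.
Lower bound: ⌈3600/1250⌉ = 3 discs.
A packing using 3 discs:
  disc 1: 900 + 350 = 1250
  disc 2: 850 + 400 = 1250
  disc 3: 850 + 250 = 1100
This matches the lower bound, so 3 is optimal.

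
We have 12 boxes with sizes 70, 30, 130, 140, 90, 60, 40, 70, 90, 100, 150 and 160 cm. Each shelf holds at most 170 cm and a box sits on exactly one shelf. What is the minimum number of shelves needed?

7

Total = 160 + 150 + 140 + 130 + 100 + 90 + 90 + 70 + 70 + 60 + 40 + 30 = 1130 cm.
Lower bound: ⌈1130/170⌉ = 7 shelves.
A packing using 7 shelves:
  shelf 1: 160 = 160
  shelf 2: 150 = 150
  shelf 3: 140 + 30 = 170
  shelf 4: 130 + 40 = 170
  shelf 5: 100 + 70 = 170
  shelf 6: 90 + 70 = 160
  shelf 7: 90 + 60 = 150
This matches the lower bound, so 7 is optimal.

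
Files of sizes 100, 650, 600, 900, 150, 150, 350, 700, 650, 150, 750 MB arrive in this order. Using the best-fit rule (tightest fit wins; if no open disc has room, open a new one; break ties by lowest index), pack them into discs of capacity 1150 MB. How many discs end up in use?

6

  100 → disc 1 (new)  [load 100/1150]
  650 → disc 1  [load 750/1150]
  600 → disc 2 (new)  [load 600/1150]
  900 → disc 3 (new)  [load 900/1150]
  150 → disc 3  [load 1050/1150]
  150 → disc 1  [load 900/1150]
  350 → disc 2  [load 950/1150]
  700 → disc 4 (new)  [load 700/1150]
  650 → disc 5 (new)  [load 650/1150]
  150 → disc 2  [load 1100/1150]
  750 → disc 6 (new)  [load 750/1150]
6 discs opened.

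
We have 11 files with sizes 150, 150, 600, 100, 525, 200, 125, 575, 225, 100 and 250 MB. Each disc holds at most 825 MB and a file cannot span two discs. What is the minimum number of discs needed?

Total = 600 + 575 + 525 + 250 + 225 + 200 + 150 + 150 + 125 + 100 + 100 = 3000 MB.
Lower bound: ⌈3000/825⌉ = 4 discs.
A packing using 4 discs:
  disc 1: 600 + 225 = 825
  disc 2: 575 + 250 = 825
  disc 3: 525 + 200 + 100 = 825
  disc 4: 150 + 150 + 125 + 100 = 525
This matches the lower bound, so 4 is optimal.

4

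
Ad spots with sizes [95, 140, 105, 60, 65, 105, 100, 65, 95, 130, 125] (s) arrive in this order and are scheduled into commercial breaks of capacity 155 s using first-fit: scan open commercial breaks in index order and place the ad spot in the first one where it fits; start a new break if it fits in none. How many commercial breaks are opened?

9

  95 → break 1 (new)  [load 95/155]
  140 → break 2 (new)  [load 140/155]
  105 → break 3 (new)  [load 105/155]
  60 → break 1  [load 155/155]
  65 → break 4 (new)  [load 65/155]
  105 → break 5 (new)  [load 105/155]
  100 → break 6 (new)  [load 100/155]
  65 → break 4  [load 130/155]
  95 → break 7 (new)  [load 95/155]
  130 → break 8 (new)  [load 130/155]
  125 → break 9 (new)  [load 125/155]
9 commercial breaks opened.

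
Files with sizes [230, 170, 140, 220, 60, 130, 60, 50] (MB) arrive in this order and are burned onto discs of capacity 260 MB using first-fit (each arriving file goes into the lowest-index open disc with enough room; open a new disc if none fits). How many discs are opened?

  230 → disc 1 (new)  [load 230/260]
  170 → disc 2 (new)  [load 170/260]
  140 → disc 3 (new)  [load 140/260]
  220 → disc 4 (new)  [load 220/260]
  60 → disc 2  [load 230/260]
  130 → disc 5 (new)  [load 130/260]
  60 → disc 3  [load 200/260]
  50 → disc 3  [load 250/260]
5 discs opened.

5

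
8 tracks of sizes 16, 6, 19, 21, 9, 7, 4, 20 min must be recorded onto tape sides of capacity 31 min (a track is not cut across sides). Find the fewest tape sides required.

4

Total = 21 + 20 + 19 + 16 + 9 + 7 + 6 + 4 = 102 min.
Lower bound: ⌈102/31⌉ = 4 tape sides.
A packing using 4 tape sides:
  side 1: 21 + 9 = 30
  side 2: 20 + 7 + 4 = 31
  side 3: 19 + 6 = 25
  side 4: 16 = 16
This matches the lower bound, so 4 is optimal.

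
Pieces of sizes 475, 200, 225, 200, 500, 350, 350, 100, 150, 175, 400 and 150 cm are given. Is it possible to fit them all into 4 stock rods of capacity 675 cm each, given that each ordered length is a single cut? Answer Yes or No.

No

Total = 3275 cm; ⌈3275/675⌉ = 5.
At least 5 stock rods are required, but only 4 are allowed.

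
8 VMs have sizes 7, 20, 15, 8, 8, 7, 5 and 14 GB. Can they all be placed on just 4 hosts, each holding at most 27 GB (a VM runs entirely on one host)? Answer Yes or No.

A valid assignment using 4 hosts:
  host 1: 20 + 7 = 27
  host 2: 15 + 8 = 23
  host 3: 14 + 8 + 5 = 27
  host 4: 7 = 7
Every load is within 27 GB, so 4 hosts suffice.

Yes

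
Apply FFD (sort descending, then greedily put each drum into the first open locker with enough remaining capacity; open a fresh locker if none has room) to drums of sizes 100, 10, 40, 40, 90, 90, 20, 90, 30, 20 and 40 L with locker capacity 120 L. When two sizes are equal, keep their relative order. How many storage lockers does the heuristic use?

Sorted descending: 100, 90, 90, 90, 40, 40, 40, 30, 20, 20, 10.
  100 → locker 1 (new)  [load 100/120]
  90 → locker 2 (new)  [load 90/120]
  90 → locker 3 (new)  [load 90/120]
  90 → locker 4 (new)  [load 90/120]
  40 → locker 5 (new)  [load 40/120]
  40 → locker 5  [load 80/120]
  40 → locker 5  [load 120/120]
  30 → locker 2  [load 120/120]
  20 → locker 1  [load 120/120]
  20 → locker 3  [load 110/120]
  10 → locker 3  [load 120/120]
5 storage lockers opened.

5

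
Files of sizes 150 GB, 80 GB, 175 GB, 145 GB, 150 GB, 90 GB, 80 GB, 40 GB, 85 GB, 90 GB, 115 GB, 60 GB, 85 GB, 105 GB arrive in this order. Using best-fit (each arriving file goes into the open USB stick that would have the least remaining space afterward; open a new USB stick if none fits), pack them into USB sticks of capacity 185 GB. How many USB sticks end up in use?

  150 → USB stick 1 (new)  [load 150/185]
  80 → USB stick 2 (new)  [load 80/185]
  175 → USB stick 3 (new)  [load 175/185]
  145 → USB stick 4 (new)  [load 145/185]
  150 → USB stick 5 (new)  [load 150/185]
  90 → USB stick 2  [load 170/185]
  80 → USB stick 6 (new)  [load 80/185]
  40 → USB stick 4  [load 185/185]
  85 → USB stick 6  [load 165/185]
  90 → USB stick 7 (new)  [load 90/185]
  115 → USB stick 8 (new)  [load 115/185]
  60 → USB stick 8  [load 175/185]
  85 → USB stick 7  [load 175/185]
  105 → USB stick 9 (new)  [load 105/185]
9 USB sticks opened.

9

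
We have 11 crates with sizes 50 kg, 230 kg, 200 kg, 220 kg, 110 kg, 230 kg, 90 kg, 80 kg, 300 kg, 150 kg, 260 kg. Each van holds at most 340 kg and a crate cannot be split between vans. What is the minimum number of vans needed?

7

Total = 300 + 260 + 230 + 230 + 220 + 200 + 150 + 110 + 90 + 80 + 50 = 1920 kg.
Lower bound: ⌈1920/340⌉ = 6 vans.
A packing using 7 vans:
  van 1: 300 = 300
  van 2: 260 + 80 = 340
  van 3: 230 + 110 = 340
  van 4: 230 + 90 = 320
  van 5: 220 + 50 = 270
  van 6: 200 = 200
  van 7: 150 = 150
No arrangement into 6 vans stays within capacity, so 7 is optimal.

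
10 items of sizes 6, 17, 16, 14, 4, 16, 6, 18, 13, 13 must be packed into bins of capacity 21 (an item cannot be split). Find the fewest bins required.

Total = 18 + 17 + 16 + 16 + 14 + 13 + 13 + 6 + 6 + 4 = 123.
Lower bound: ⌈123/21⌉ = 6 bins.
Also, 7 items each exceed 21/2, and no two of those can share a bin, so at least 7 bins are needed.
A packing using 7 bins:
  bin 1: 18 = 18
  bin 2: 17 + 4 = 21
  bin 3: 16 = 16
  bin 4: 16 = 16
  bin 5: 14 + 6 = 20
  bin 6: 13 + 6 = 19
  bin 7: 13 = 13
This matches the lower bound, so 7 is optimal.

7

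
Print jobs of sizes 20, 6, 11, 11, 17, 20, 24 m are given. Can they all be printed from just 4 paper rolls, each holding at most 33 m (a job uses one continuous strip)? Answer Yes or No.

Yes

A valid assignment using 4 paper rolls:
  roll 1: 24 + 6 = 30
  roll 2: 20 + 11 = 31
  roll 3: 20 + 11 = 31
  roll 4: 17 = 17
Every load is within 33 m, so 4 paper rolls suffice.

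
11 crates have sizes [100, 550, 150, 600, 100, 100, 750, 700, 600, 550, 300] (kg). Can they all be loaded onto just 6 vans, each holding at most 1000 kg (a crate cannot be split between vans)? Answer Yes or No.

A valid assignment using 6 vans:
  van 1: 750 + 150 + 100 = 1000
  van 2: 700 + 300 = 1000
  van 3: 600 + 100 + 100 = 800
  van 4: 600 = 600
  van 5: 550 = 550
  van 6: 550 = 550
Every load is within 1000 kg, so 6 vans suffice.

Yes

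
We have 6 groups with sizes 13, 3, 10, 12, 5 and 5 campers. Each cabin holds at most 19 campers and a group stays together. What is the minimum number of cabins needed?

Total = 13 + 12 + 10 + 5 + 5 + 3 = 48 campers.
Lower bound: ⌈48/19⌉ = 3 cabins.
A packing using 3 cabins:
  cabin 1: 13 + 5 = 18
  cabin 2: 12 + 5 = 17
  cabin 3: 10 + 3 = 13
This matches the lower bound, so 3 is optimal.

3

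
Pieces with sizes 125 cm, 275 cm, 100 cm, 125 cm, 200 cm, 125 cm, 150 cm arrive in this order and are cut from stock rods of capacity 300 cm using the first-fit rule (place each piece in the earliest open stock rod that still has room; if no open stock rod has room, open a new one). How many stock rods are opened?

  125 → stock rod 1 (new)  [load 125/300]
  275 → stock rod 2 (new)  [load 275/300]
  100 → stock rod 1  [load 225/300]
  125 → stock rod 3 (new)  [load 125/300]
  200 → stock rod 4 (new)  [load 200/300]
  125 → stock rod 3  [load 250/300]
  150 → stock rod 5 (new)  [load 150/300]
5 stock rods opened.

5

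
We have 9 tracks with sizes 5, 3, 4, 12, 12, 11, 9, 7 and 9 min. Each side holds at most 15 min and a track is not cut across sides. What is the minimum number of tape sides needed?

Total = 12 + 12 + 11 + 9 + 9 + 7 + 5 + 4 + 3 = 72 min.
Lower bound: ⌈72/15⌉ = 5 tape sides.
A packing using 6 tape sides:
  side 1: 12 + 3 = 15
  side 2: 12 = 12
  side 3: 11 + 4 = 15
  side 4: 9 + 5 = 14
  side 5: 9 = 9
  side 6: 7 = 7
No arrangement into 5 tape sides stays within capacity, so 6 is optimal.

6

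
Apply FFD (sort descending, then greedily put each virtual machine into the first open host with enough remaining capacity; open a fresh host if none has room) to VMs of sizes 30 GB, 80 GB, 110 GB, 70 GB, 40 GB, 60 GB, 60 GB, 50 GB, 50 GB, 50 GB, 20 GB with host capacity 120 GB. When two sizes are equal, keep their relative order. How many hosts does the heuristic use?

Sorted descending: 110, 80, 70, 60, 60, 50, 50, 50, 40, 30, 20.
  110 → host 1 (new)  [load 110/120]
  80 → host 2 (new)  [load 80/120]
  70 → host 3 (new)  [load 70/120]
  60 → host 4 (new)  [load 60/120]
  60 → host 4  [load 120/120]
  50 → host 3  [load 120/120]
  50 → host 5 (new)  [load 50/120]
  50 → host 5  [load 100/120]
  40 → host 2  [load 120/120]
  30 → host 6 (new)  [load 30/120]
  20 → host 5  [load 120/120]
6 hosts opened.

6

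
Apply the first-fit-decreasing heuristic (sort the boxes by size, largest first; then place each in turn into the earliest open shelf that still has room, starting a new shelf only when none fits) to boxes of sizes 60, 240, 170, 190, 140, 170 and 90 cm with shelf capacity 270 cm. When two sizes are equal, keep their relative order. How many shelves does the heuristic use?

Sorted descending: 240, 190, 170, 170, 140, 90, 60.
  240 → shelf 1 (new)  [load 240/270]
  190 → shelf 2 (new)  [load 190/270]
  170 → shelf 3 (new)  [load 170/270]
  170 → shelf 4 (new)  [load 170/270]
  140 → shelf 5 (new)  [load 140/270]
  90 → shelf 3  [load 260/270]
  60 → shelf 2  [load 250/270]
5 shelves opened.

5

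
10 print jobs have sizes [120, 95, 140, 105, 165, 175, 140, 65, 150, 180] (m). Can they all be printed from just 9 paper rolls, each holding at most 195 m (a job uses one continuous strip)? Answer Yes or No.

A valid assignment using 9 paper rolls:
  roll 1: 180 = 180
  roll 2: 175 = 175
  roll 3: 165 = 165
  roll 4: 150 = 150
  roll 5: 140 = 140
  roll 6: 140 = 140
  roll 7: 120 + 65 = 185
  roll 8: 105 = 105
  roll 9: 95 = 95
Every load is within 195 m, so 9 paper rolls suffice.

Yes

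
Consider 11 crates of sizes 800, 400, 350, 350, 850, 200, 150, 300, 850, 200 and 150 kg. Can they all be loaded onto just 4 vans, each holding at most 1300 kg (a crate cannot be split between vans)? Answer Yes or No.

Yes

A valid assignment using 4 vans:
  van 1: 850 + 400 = 1250
  van 2: 850 + 350 = 1200
  van 3: 800 + 350 + 150 = 1300
  van 4: 300 + 200 + 200 + 150 = 850
Every load is within 1300 kg, so 4 vans suffice.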